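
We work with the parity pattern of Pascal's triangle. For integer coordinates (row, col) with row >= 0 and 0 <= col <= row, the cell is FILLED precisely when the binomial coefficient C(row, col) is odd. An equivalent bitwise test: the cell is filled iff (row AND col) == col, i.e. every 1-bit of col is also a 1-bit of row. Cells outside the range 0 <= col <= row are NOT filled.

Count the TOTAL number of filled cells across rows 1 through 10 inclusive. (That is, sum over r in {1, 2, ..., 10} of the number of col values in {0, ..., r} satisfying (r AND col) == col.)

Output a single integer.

r1=1 pc1: +2 =2
r2=10 pc1: +2 =4
r3=11 pc2: +4 =8
r4=100 pc1: +2 =10
r5=101 pc2: +4 =14
r6=110 pc2: +4 =18
r7=111 pc3: +8 =26
r8=1000 pc1: +2 =28
r9=1001 pc2: +4 =32
r10=1010 pc2: +4 =36

Answer: 36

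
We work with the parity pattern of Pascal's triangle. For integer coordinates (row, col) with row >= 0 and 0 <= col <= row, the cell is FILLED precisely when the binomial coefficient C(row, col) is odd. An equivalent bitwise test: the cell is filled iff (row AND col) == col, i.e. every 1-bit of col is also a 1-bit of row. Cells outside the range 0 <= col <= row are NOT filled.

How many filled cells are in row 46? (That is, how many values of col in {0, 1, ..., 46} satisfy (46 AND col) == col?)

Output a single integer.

46 in binary = 101110
popcount(46) = number of 1-bits in 101110 = 4
A col c satisfies (46 AND c) == c iff every set bit of c is also set in 46; each of the 4 set bits of 46 can independently be on or off in c.
count = 2^4 = 16

Answer: 16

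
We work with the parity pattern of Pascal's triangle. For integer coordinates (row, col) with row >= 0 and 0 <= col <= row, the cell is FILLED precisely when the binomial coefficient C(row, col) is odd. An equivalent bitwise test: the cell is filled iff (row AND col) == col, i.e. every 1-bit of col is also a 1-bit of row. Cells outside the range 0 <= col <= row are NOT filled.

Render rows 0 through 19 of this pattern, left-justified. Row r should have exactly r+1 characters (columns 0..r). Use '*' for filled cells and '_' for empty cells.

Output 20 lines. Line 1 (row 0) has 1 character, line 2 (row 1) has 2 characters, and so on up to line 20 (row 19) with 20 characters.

r0=0: *
r1=1: **
r2=10: *_*
r3=11: ****
r4=100: *___*
r5=101: **__**
r6=110: *_*_*_*
r7=111: ********
r8=1000: *_______*
r9=1001: **______**
r10=1010: *_*_____*_*
r11=1011: ****____****
r12=1100: *___*___*___*
r13=1101: **__**__**__**
r14=1110: *_*_*_*_*_*_*_*
r15=1111: ****************
r16=10000: *_______________*
r17=10001: **______________**
r18=10010: *_*_____________*_*
r19=10011: ****____________****

Answer: *
**
*_*
****
*___*
**__**
*_*_*_*
********
*_______*
**______**
*_*_____*_*
****____****
*___*___*___*
**__**__**__**
*_*_*_*_*_*_*_*
****************
*_______________*
**______________**
*_*_____________*_*
****____________****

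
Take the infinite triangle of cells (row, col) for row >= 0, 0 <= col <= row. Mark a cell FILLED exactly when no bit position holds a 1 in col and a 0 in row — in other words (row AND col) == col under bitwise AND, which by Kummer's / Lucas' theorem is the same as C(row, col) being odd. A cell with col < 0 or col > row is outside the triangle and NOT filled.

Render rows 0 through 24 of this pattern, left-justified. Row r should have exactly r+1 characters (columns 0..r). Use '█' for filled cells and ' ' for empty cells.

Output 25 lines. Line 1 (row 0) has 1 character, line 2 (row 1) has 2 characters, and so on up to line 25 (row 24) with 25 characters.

r0=0: █
r1=1: ██
r2=10: █ █
r3=11: ████
r4=100: █   █
r5=101: ██  ██
r6=110: █ █ █ █
r7=111: ████████
r8=1000: █       █
r9=1001: ██      ██
r10=1010: █ █     █ █
r11=1011: ████    ████
r12=1100: █   █   █   █
r13=1101: ██  ██  ██  ██
r14=1110: █ █ █ █ █ █ █ █
r15=1111: ████████████████
r16=10000: █               █
r17=10001: ██              ██
r18=10010: █ █             █ █
r19=10011: ████            ████
r20=10100: █   █           █   █
r21=10101: ██  ██          ██  ██
r22=10110: █ █ █ █         █ █ █ █
r23=10111: ████████        ████████
r24=11000: █       █       █       █

Answer: █
██
█ █
████
█   █
██  ██
█ █ █ █
████████
█       █
██      ██
█ █     █ █
████    ████
█   █   █   █
██  ██  ██  ██
█ █ █ █ █ █ █ █
████████████████
█               █
██              ██
█ █             █ █
████            ████
█   █           █   █
██  ██          ██  ██
█ █ █ █         █ █ █ █
████████        ████████
█       █       █       █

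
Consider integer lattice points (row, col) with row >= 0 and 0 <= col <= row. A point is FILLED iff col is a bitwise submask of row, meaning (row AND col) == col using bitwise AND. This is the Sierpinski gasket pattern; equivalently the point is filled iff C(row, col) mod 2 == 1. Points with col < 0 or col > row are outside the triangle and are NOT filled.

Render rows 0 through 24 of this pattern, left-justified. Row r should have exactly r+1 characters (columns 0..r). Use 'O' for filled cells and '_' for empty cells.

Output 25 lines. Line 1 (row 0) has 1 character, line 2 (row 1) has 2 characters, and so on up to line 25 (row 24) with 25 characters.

r0=0: O
r1=1: OO
r2=10: O_O
r3=11: OOOO
r4=100: O___O
r5=101: OO__OO
r6=110: O_O_O_O
r7=111: OOOOOOOO
r8=1000: O_______O
r9=1001: OO______OO
r10=1010: O_O_____O_O
r11=1011: OOOO____OOOO
r12=1100: O___O___O___O
r13=1101: OO__OO__OO__OO
r14=1110: O_O_O_O_O_O_O_O
r15=1111: OOOOOOOOOOOOOOOO
r16=10000: O_______________O
r17=10001: OO______________OO
r18=10010: O_O_____________O_O
r19=10011: OOOO____________OOOO
r20=10100: O___O___________O___O
r21=10101: OO__OO__________OO__OO
r22=10110: O_O_O_O_________O_O_O_O
r23=10111: OOOOOOOO________OOOOOOOO
r24=11000: O_______O_______O_______O

Answer: O
OO
O_O
OOOO
O___O
OO__OO
O_O_O_O
OOOOOOOO
O_______O
OO______OO
O_O_____O_O
OOOO____OOOO
O___O___O___O
OO__OO__OO__OO
O_O_O_O_O_O_O_O
OOOOOOOOOOOOOOOO
O_______________O
OO______________OO
O_O_____________O_O
OOOO____________OOOO
O___O___________O___O
OO__OO__________OO__OO
O_O_O_O_________O_O_O_O
OOOOOOOO________OOOOOOOO
O_______O_______O_______O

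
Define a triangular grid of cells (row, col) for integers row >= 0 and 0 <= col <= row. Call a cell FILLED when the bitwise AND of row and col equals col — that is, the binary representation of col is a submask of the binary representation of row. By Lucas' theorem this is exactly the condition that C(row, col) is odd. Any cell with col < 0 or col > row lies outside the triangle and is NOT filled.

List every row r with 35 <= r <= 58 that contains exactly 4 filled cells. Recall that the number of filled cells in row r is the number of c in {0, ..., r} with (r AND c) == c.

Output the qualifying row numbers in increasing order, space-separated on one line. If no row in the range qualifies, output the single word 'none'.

Row r has 2^popcount(r) filled cells, so we need popcount(r) = log2(4) = 2.
Scan r = 35..58 and keep those with exactly 2 one-bits:
r=35=100011 popcount=3 -> skip
r=36=100100 popcount=2 -> KEEP
r=37=100101 popcount=3 -> skip
r=38=100110 popcount=3 -> skip
r=39=100111 popcount=4 -> skip
r=40=101000 popcount=2 -> KEEP
r=41=101001 popcount=3 -> skip
r=42=101010 popcount=3 -> skip
r=43=101011 popcount=4 -> skip
r=44=101100 popcount=3 -> skip
r=45=101101 popcount=4 -> skip
r=46=101110 popcount=4 -> skip
r=47=101111 popcount=5 -> skip
r=48=110000 popcount=2 -> KEEP
r=49=110001 popcount=3 -> skip
r=50=110010 popcount=3 -> skip
r=51=110011 popcount=4 -> skip
r=52=110100 popcount=3 -> skip
r=53=110101 popcount=4 -> skip
r=54=110110 popcount=4 -> skip
r=55=110111 popcount=5 -> skip
r=56=111000 popcount=3 -> skip
r=57=111001 popcount=4 -> skip
r=58=111010 popcount=4 -> skip
Kept rows: 36 40 48

Answer: 36 40 48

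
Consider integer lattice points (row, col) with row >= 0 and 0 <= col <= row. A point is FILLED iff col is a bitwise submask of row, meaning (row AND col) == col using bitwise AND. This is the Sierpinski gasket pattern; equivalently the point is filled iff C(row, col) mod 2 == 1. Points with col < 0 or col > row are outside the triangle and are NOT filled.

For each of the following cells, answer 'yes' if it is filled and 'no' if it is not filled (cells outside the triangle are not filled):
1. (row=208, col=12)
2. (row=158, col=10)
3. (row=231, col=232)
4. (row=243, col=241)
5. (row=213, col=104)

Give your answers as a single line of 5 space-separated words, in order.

Answer: no yes no yes no

Derivation:
(208,12): row=0b11010000, col=0b1100, row AND col = 0b0 = 0; 0 != 12 -> empty
(158,10): row=0b10011110, col=0b1010, row AND col = 0b1010 = 10; 10 == 10 -> filled
(231,232): col outside [0, 231] -> not filled
(243,241): row=0b11110011, col=0b11110001, row AND col = 0b11110001 = 241; 241 == 241 -> filled
(213,104): row=0b11010101, col=0b1101000, row AND col = 0b1000000 = 64; 64 != 104 -> empty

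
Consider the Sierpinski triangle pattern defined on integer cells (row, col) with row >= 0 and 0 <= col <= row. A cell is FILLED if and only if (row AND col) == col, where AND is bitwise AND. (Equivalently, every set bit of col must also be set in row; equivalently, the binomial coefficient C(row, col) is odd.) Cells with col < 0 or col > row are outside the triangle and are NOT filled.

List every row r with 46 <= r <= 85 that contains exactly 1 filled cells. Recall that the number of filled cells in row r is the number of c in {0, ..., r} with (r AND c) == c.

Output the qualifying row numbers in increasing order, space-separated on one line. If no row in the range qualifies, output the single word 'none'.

Answer: none

Derivation:
Row r has 2^popcount(r) filled cells, so we need popcount(r) = log2(1) = 0.
Scan r = 46..85 and keep those with exactly 0 one-bits:
r=46=101110 popcount=4 -> skip
r=47=101111 popcount=5 -> skip
r=48=110000 popcount=2 -> skip
r=49=110001 popcount=3 -> skip
r=50=110010 popcount=3 -> skip
r=51=110011 popcount=4 -> skip
r=52=110100 popcount=3 -> skip
r=53=110101 popcount=4 -> skip
r=54=110110 popcount=4 -> skip
r=55=110111 popcount=5 -> skip
r=56=111000 popcount=3 -> skip
r=57=111001 popcount=4 -> skip
r=58=111010 popcount=4 -> skip
r=59=111011 popcount=5 -> skip
r=60=111100 popcount=4 -> skip
r=61=111101 popcount=5 -> skip
r=62=111110 popcount=5 -> skip
r=63=111111 popcount=6 -> skip
r=64=1000000 popcount=1 -> skip
r=65=1000001 popcount=2 -> skip
r=66=1000010 popcount=2 -> skip
r=67=1000011 popcount=3 -> skip
r=68=1000100 popcount=2 -> skip
r=69=1000101 popcount=3 -> skip
r=70=1000110 popcount=3 -> skip
r=71=1000111 popcount=4 -> skip
r=72=1001000 popcount=2 -> skip
r=73=1001001 popcount=3 -> skip
r=74=1001010 popcount=3 -> skip
r=75=1001011 popcount=4 -> skip
r=76=1001100 popcount=3 -> skip
r=77=1001101 popcount=4 -> skip
r=78=1001110 popcount=4 -> skip
r=79=1001111 popcount=5 -> skip
r=80=1010000 popcount=2 -> skip
r=81=1010001 popcount=3 -> skip
r=82=1010010 popcount=3 -> skip
r=83=1010011 popcount=4 -> skip
r=84=1010100 popcount=3 -> skip
r=85=1010101 popcount=4 -> skip
Kept rows: none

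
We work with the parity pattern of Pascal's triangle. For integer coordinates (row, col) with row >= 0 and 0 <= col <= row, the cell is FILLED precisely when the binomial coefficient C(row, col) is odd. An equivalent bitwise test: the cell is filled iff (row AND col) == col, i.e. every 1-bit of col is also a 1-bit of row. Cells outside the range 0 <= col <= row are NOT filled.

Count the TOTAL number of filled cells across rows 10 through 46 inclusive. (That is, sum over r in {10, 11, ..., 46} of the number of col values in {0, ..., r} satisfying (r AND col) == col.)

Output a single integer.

Answer: 340

Derivation:
r10=1010 pc2: +4 =4
r11=1011 pc3: +8 =12
r12=1100 pc2: +4 =16
r13=1101 pc3: +8 =24
r14=1110 pc3: +8 =32
r15=1111 pc4: +16 =48
r16=10000 pc1: +2 =50
r17=10001 pc2: +4 =54
r18=10010 pc2: +4 =58
r19=10011 pc3: +8 =66
r20=10100 pc2: +4 =70
r21=10101 pc3: +8 =78
r22=10110 pc3: +8 =86
r23=10111 pc4: +16 =102
r24=11000 pc2: +4 =106
r25=11001 pc3: +8 =114
r26=11010 pc3: +8 =122
r27=11011 pc4: +16 =138
r28=11100 pc3: +8 =146
r29=11101 pc4: +16 =162
r30=11110 pc4: +16 =178
r31=11111 pc5: +32 =210
r32=100000 pc1: +2 =212
r33=100001 pc2: +4 =216
r34=100010 pc2: +4 =220
r35=100011 pc3: +8 =228
r36=100100 pc2: +4 =232
r37=100101 pc3: +8 =240
r38=100110 pc3: +8 =248
r39=100111 pc4: +16 =264
r40=101000 pc2: +4 =268
r41=101001 pc3: +8 =276
r42=101010 pc3: +8 =284
r43=101011 pc4: +16 =300
r44=101100 pc3: +8 =308
r45=101101 pc4: +16 =324
r46=101110 pc4: +16 =340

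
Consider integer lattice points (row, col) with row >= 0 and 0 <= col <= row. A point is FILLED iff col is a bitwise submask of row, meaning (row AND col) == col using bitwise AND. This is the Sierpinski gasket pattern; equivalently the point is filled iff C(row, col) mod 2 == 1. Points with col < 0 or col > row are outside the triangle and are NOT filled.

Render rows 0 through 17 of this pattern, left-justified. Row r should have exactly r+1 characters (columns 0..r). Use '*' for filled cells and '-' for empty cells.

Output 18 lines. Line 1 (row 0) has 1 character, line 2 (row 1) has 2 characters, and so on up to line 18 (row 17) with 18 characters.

Answer: *
**
*-*
****
*---*
**--**
*-*-*-*
********
*-------*
**------**
*-*-----*-*
****----****
*---*---*---*
**--**--**--**
*-*-*-*-*-*-*-*
****************
*---------------*
**--------------**

Derivation:
r0=0: *
r1=1: **
r2=10: *-*
r3=11: ****
r4=100: *---*
r5=101: **--**
r6=110: *-*-*-*
r7=111: ********
r8=1000: *-------*
r9=1001: **------**
r10=1010: *-*-----*-*
r11=1011: ****----****
r12=1100: *---*---*---*
r13=1101: **--**--**--**
r14=1110: *-*-*-*-*-*-*-*
r15=1111: ****************
r16=10000: *---------------*
r17=10001: **--------------**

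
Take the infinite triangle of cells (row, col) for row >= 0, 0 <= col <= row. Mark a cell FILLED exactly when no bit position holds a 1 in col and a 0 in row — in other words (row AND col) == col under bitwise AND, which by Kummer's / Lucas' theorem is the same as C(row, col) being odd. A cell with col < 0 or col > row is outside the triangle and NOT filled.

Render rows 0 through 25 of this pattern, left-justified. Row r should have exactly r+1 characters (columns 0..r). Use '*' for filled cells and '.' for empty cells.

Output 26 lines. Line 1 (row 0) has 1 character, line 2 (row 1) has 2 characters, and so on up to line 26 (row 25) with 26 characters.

Answer: *
**
*.*
****
*...*
**..**
*.*.*.*
********
*.......*
**......**
*.*.....*.*
****....****
*...*...*...*
**..**..**..**
*.*.*.*.*.*.*.*
****************
*...............*
**..............**
*.*.............*.*
****............****
*...*...........*...*
**..**..........**..**
*.*.*.*.........*.*.*.*
********........********
*.......*.......*.......*
**......**......**......**

Derivation:
r0=0: *
r1=1: **
r2=10: *.*
r3=11: ****
r4=100: *...*
r5=101: **..**
r6=110: *.*.*.*
r7=111: ********
r8=1000: *.......*
r9=1001: **......**
r10=1010: *.*.....*.*
r11=1011: ****....****
r12=1100: *...*...*...*
r13=1101: **..**..**..**
r14=1110: *.*.*.*.*.*.*.*
r15=1111: ****************
r16=10000: *...............*
r17=10001: **..............**
r18=10010: *.*.............*.*
r19=10011: ****............****
r20=10100: *...*...........*...*
r21=10101: **..**..........**..**
r22=10110: *.*.*.*.........*.*.*.*
r23=10111: ********........********
r24=11000: *.......*.......*.......*
r25=11001: **......**......**......**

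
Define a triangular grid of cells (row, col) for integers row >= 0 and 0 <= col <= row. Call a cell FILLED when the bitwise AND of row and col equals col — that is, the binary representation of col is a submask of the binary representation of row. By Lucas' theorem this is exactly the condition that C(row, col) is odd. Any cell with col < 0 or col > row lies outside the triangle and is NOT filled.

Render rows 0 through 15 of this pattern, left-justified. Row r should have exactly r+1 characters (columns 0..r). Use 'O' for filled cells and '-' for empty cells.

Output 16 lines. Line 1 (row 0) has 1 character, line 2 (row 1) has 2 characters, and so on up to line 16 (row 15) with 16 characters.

Answer: O
OO
O-O
OOOO
O---O
OO--OO
O-O-O-O
OOOOOOOO
O-------O
OO------OO
O-O-----O-O
OOOO----OOOO
O---O---O---O
OO--OO--OO--OO
O-O-O-O-O-O-O-O
OOOOOOOOOOOOOOOO

Derivation:
r0=0: O
r1=1: OO
r2=10: O-O
r3=11: OOOO
r4=100: O---O
r5=101: OO--OO
r6=110: O-O-O-O
r7=111: OOOOOOOO
r8=1000: O-------O
r9=1001: OO------OO
r10=1010: O-O-----O-O
r11=1011: OOOO----OOOO
r12=1100: O---O---O---O
r13=1101: OO--OO--OO--OO
r14=1110: O-O-O-O-O-O-O-O
r15=1111: OOOOOOOOOOOOOOOO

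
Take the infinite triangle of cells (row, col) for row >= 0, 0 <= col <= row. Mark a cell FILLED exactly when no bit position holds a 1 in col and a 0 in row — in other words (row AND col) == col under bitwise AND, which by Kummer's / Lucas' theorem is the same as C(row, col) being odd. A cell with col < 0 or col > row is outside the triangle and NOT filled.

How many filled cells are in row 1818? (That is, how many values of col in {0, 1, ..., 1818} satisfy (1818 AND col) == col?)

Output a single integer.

Answer: 64

Derivation:
1818 in binary = 11100011010
popcount(1818) = number of 1-bits in 11100011010 = 6
A col c satisfies (1818 AND c) == c iff every set bit of c is also set in 1818; each of the 6 set bits of 1818 can independently be on or off in c.
count = 2^6 = 64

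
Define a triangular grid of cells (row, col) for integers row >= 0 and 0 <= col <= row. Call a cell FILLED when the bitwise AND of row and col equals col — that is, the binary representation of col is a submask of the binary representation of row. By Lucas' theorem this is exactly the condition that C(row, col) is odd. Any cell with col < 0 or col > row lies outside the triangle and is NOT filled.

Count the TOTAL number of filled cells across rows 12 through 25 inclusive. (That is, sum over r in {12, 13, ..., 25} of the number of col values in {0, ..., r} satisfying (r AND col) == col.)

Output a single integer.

r12=1100 pc2: +4 =4
r13=1101 pc3: +8 =12
r14=1110 pc3: +8 =20
r15=1111 pc4: +16 =36
r16=10000 pc1: +2 =38
r17=10001 pc2: +4 =42
r18=10010 pc2: +4 =46
r19=10011 pc3: +8 =54
r20=10100 pc2: +4 =58
r21=10101 pc3: +8 =66
r22=10110 pc3: +8 =74
r23=10111 pc4: +16 =90
r24=11000 pc2: +4 =94
r25=11001 pc3: +8 =102

Answer: 102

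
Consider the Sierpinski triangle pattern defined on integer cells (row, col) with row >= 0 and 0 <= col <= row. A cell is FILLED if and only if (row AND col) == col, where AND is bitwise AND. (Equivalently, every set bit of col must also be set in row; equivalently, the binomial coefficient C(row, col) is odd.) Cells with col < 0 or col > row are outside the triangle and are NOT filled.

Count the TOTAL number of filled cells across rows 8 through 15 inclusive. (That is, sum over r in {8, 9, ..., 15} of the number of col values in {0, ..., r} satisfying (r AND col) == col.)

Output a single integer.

r8=1000 pc1: +2 =2
r9=1001 pc2: +4 =6
r10=1010 pc2: +4 =10
r11=1011 pc3: +8 =18
r12=1100 pc2: +4 =22
r13=1101 pc3: +8 =30
r14=1110 pc3: +8 =38
r15=1111 pc4: +16 =54

Answer: 54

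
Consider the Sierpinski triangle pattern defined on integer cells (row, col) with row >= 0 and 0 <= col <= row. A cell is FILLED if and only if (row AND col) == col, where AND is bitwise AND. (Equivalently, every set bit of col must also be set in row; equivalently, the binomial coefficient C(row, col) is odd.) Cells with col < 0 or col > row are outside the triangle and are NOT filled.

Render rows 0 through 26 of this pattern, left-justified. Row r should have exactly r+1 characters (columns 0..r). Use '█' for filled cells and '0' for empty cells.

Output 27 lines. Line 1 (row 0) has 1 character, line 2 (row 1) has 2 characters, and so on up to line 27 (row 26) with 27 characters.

r0=0: █
r1=1: ██
r2=10: █0█
r3=11: ████
r4=100: █000█
r5=101: ██00██
r6=110: █0█0█0█
r7=111: ████████
r8=1000: █0000000█
r9=1001: ██000000██
r10=1010: █0█00000█0█
r11=1011: ████0000████
r12=1100: █000█000█000█
r13=1101: ██00██00██00██
r14=1110: █0█0█0█0█0█0█0█
r15=1111: ████████████████
r16=10000: █000000000000000█
r17=10001: ██00000000000000██
r18=10010: █0█0000000000000█0█
r19=10011: ████000000000000████
r20=10100: █000█00000000000█000█
r21=10101: ██00██0000000000██00██
r22=10110: █0█0█0█000000000█0█0█0█
r23=10111: ████████00000000████████
r24=11000: █0000000█0000000█0000000█
r25=11001: ██000000██000000██000000██
r26=11010: █0█00000█0█00000█0█00000█0█

Answer: █
██
█0█
████
█000█
██00██
█0█0█0█
████████
█0000000█
██000000██
█0█00000█0█
████0000████
█000█000█000█
██00██00██00██
█0█0█0█0█0█0█0█
████████████████
█000000000000000█
██00000000000000██
█0█0000000000000█0█
████000000000000████
█000█00000000000█000█
██00██0000000000██00██
█0█0█0█000000000█0█0█0█
████████00000000████████
█0000000█0000000█0000000█
██000000██000000██000000██
█0█00000█0█00000█0█00000█0█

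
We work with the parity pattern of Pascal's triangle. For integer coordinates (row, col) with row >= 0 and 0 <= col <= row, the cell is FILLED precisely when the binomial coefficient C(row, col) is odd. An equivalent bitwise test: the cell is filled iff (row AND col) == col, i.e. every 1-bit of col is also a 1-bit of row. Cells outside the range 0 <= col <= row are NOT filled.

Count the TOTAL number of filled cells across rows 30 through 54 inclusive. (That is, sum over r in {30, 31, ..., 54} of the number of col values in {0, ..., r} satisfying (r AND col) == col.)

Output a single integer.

Answer: 286

Derivation:
r30=11110 pc4: +16 =16
r31=11111 pc5: +32 =48
r32=100000 pc1: +2 =50
r33=100001 pc2: +4 =54
r34=100010 pc2: +4 =58
r35=100011 pc3: +8 =66
r36=100100 pc2: +4 =70
r37=100101 pc3: +8 =78
r38=100110 pc3: +8 =86
r39=100111 pc4: +16 =102
r40=101000 pc2: +4 =106
r41=101001 pc3: +8 =114
r42=101010 pc3: +8 =122
r43=101011 pc4: +16 =138
r44=101100 pc3: +8 =146
r45=101101 pc4: +16 =162
r46=101110 pc4: +16 =178
r47=101111 pc5: +32 =210
r48=110000 pc2: +4 =214
r49=110001 pc3: +8 =222
r50=110010 pc3: +8 =230
r51=110011 pc4: +16 =246
r52=110100 pc3: +8 =254
r53=110101 pc4: +16 =270
r54=110110 pc4: +16 =286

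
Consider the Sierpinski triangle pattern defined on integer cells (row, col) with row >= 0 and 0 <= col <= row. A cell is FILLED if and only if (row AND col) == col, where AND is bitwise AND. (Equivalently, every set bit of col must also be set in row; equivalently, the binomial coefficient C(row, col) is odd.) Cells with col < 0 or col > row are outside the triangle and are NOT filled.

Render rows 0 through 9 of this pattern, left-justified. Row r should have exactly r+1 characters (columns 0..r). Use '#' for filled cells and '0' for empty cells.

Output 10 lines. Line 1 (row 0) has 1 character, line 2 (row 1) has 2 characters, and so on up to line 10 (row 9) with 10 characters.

Answer: #
##
#0#
####
#000#
##00##
#0#0#0#
########
#0000000#
##000000##

Derivation:
r0=0: #
r1=1: ##
r2=10: #0#
r3=11: ####
r4=100: #000#
r5=101: ##00##
r6=110: #0#0#0#
r7=111: ########
r8=1000: #0000000#
r9=1001: ##000000##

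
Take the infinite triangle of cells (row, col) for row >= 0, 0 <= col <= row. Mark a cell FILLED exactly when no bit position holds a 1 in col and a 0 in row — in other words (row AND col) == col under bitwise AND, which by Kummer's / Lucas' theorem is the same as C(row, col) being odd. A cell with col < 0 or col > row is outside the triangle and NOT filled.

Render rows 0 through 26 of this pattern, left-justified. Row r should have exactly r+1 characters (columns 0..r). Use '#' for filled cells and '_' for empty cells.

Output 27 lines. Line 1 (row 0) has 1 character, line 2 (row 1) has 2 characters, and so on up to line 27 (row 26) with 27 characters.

r0=0: #
r1=1: ##
r2=10: #_#
r3=11: ####
r4=100: #___#
r5=101: ##__##
r6=110: #_#_#_#
r7=111: ########
r8=1000: #_______#
r9=1001: ##______##
r10=1010: #_#_____#_#
r11=1011: ####____####
r12=1100: #___#___#___#
r13=1101: ##__##__##__##
r14=1110: #_#_#_#_#_#_#_#
r15=1111: ################
r16=10000: #_______________#
r17=10001: ##______________##
r18=10010: #_#_____________#_#
r19=10011: ####____________####
r20=10100: #___#___________#___#
r21=10101: ##__##__________##__##
r22=10110: #_#_#_#_________#_#_#_#
r23=10111: ########________########
r24=11000: #_______#_______#_______#
r25=11001: ##______##______##______##
r26=11010: #_#_____#_#_____#_#_____#_#

Answer: #
##
#_#
####
#___#
##__##
#_#_#_#
########
#_______#
##______##
#_#_____#_#
####____####
#___#___#___#
##__##__##__##
#_#_#_#_#_#_#_#
################
#_______________#
##______________##
#_#_____________#_#
####____________####
#___#___________#___#
##__##__________##__##
#_#_#_#_________#_#_#_#
########________########
#_______#_______#_______#
##______##______##______##
#_#_____#_#_____#_#_____#_#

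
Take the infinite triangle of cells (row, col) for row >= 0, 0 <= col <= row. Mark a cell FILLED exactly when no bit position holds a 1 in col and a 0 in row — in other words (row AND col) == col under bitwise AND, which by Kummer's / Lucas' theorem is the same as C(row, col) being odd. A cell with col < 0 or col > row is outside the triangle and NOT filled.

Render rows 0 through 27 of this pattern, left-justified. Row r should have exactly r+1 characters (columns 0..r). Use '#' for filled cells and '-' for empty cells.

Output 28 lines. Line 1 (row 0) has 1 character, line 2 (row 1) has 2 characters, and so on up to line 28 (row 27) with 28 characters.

Answer: #
##
#-#
####
#---#
##--##
#-#-#-#
########
#-------#
##------##
#-#-----#-#
####----####
#---#---#---#
##--##--##--##
#-#-#-#-#-#-#-#
################
#---------------#
##--------------##
#-#-------------#-#
####------------####
#---#-----------#---#
##--##----------##--##
#-#-#-#---------#-#-#-#
########--------########
#-------#-------#-------#
##------##------##------##
#-#-----#-#-----#-#-----#-#
####----####----####----####

Derivation:
r0=0: #
r1=1: ##
r2=10: #-#
r3=11: ####
r4=100: #---#
r5=101: ##--##
r6=110: #-#-#-#
r7=111: ########
r8=1000: #-------#
r9=1001: ##------##
r10=1010: #-#-----#-#
r11=1011: ####----####
r12=1100: #---#---#---#
r13=1101: ##--##--##--##
r14=1110: #-#-#-#-#-#-#-#
r15=1111: ################
r16=10000: #---------------#
r17=10001: ##--------------##
r18=10010: #-#-------------#-#
r19=10011: ####------------####
r20=10100: #---#-----------#---#
r21=10101: ##--##----------##--##
r22=10110: #-#-#-#---------#-#-#-#
r23=10111: ########--------########
r24=11000: #-------#-------#-------#
r25=11001: ##------##------##------##
r26=11010: #-#-----#-#-----#-#-----#-#
r27=11011: ####----####----####----####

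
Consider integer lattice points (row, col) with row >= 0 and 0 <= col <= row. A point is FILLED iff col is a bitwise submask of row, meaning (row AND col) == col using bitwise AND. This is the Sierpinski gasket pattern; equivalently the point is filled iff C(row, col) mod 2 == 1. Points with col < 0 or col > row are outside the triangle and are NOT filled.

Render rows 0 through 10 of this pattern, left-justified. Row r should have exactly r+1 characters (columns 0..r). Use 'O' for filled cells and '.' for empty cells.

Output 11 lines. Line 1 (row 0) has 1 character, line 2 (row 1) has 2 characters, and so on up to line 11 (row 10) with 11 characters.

Answer: O
OO
O.O
OOOO
O...O
OO..OO
O.O.O.O
OOOOOOOO
O.......O
OO......OO
O.O.....O.O

Derivation:
r0=0: O
r1=1: OO
r2=10: O.O
r3=11: OOOO
r4=100: O...O
r5=101: OO..OO
r6=110: O.O.O.O
r7=111: OOOOOOOO
r8=1000: O.......O
r9=1001: OO......OO
r10=1010: O.O.....O.O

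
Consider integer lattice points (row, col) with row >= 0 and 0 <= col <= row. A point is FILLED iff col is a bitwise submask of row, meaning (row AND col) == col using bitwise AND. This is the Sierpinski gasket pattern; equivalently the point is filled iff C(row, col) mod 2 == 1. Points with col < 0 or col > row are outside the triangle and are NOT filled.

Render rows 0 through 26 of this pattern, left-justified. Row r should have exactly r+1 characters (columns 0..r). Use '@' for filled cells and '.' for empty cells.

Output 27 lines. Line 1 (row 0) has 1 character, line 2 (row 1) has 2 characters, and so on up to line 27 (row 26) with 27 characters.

Answer: @
@@
@.@
@@@@
@...@
@@..@@
@.@.@.@
@@@@@@@@
@.......@
@@......@@
@.@.....@.@
@@@@....@@@@
@...@...@...@
@@..@@..@@..@@
@.@.@.@.@.@.@.@
@@@@@@@@@@@@@@@@
@...............@
@@..............@@
@.@.............@.@
@@@@............@@@@
@...@...........@...@
@@..@@..........@@..@@
@.@.@.@.........@.@.@.@
@@@@@@@@........@@@@@@@@
@.......@.......@.......@
@@......@@......@@......@@
@.@.....@.@.....@.@.....@.@

Derivation:
r0=0: @
r1=1: @@
r2=10: @.@
r3=11: @@@@
r4=100: @...@
r5=101: @@..@@
r6=110: @.@.@.@
r7=111: @@@@@@@@
r8=1000: @.......@
r9=1001: @@......@@
r10=1010: @.@.....@.@
r11=1011: @@@@....@@@@
r12=1100: @...@...@...@
r13=1101: @@..@@..@@..@@
r14=1110: @.@.@.@.@.@.@.@
r15=1111: @@@@@@@@@@@@@@@@
r16=10000: @...............@
r17=10001: @@..............@@
r18=10010: @.@.............@.@
r19=10011: @@@@............@@@@
r20=10100: @...@...........@...@
r21=10101: @@..@@..........@@..@@
r22=10110: @.@.@.@.........@.@.@.@
r23=10111: @@@@@@@@........@@@@@@@@
r24=11000: @.......@.......@.......@
r25=11001: @@......@@......@@......@@
r26=11010: @.@.....@.@.....@.@.....@.@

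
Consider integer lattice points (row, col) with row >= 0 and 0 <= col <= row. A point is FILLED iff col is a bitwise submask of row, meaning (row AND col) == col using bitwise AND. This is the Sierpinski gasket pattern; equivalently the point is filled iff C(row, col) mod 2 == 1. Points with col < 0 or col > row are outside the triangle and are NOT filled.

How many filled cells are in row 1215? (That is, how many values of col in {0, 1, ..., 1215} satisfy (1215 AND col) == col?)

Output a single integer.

1215 in binary = 10010111111
popcount(1215) = number of 1-bits in 10010111111 = 8
A col c satisfies (1215 AND c) == c iff every set bit of c is also set in 1215; each of the 8 set bits of 1215 can independently be on or off in c.
count = 2^8 = 256

Answer: 256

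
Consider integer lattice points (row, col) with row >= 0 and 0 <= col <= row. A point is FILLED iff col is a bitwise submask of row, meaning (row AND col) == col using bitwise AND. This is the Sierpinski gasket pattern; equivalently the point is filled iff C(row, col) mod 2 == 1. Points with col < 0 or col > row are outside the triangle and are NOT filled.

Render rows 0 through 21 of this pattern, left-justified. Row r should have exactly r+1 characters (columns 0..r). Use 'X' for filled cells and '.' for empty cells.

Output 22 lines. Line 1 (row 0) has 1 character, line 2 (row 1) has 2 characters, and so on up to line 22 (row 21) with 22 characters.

r0=0: X
r1=1: XX
r2=10: X.X
r3=11: XXXX
r4=100: X...X
r5=101: XX..XX
r6=110: X.X.X.X
r7=111: XXXXXXXX
r8=1000: X.......X
r9=1001: XX......XX
r10=1010: X.X.....X.X
r11=1011: XXXX....XXXX
r12=1100: X...X...X...X
r13=1101: XX..XX..XX..XX
r14=1110: X.X.X.X.X.X.X.X
r15=1111: XXXXXXXXXXXXXXXX
r16=10000: X...............X
r17=10001: XX..............XX
r18=10010: X.X.............X.X
r19=10011: XXXX............XXXX
r20=10100: X...X...........X...X
r21=10101: XX..XX..........XX..XX

Answer: X
XX
X.X
XXXX
X...X
XX..XX
X.X.X.X
XXXXXXXX
X.......X
XX......XX
X.X.....X.X
XXXX....XXXX
X...X...X...X
XX..XX..XX..XX
X.X.X.X.X.X.X.X
XXXXXXXXXXXXXXXX
X...............X
XX..............XX
X.X.............X.X
XXXX............XXXX
X...X...........X...X
XX..XX..........XX..XX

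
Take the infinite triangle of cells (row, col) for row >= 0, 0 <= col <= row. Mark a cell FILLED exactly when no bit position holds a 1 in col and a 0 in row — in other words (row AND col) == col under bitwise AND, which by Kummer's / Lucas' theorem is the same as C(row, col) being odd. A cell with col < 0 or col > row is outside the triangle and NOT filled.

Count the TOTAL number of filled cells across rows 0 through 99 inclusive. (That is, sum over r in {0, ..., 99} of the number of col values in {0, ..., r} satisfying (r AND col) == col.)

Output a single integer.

r0=0 pc0: +1 =1
r1=1 pc1: +2 =3
r2=10 pc1: +2 =5
r3=11 pc2: +4 =9
r4=100 pc1: +2 =11
r5=101 pc2: +4 =15
r6=110 pc2: +4 =19
r7=111 pc3: +8 =27
r8=1000 pc1: +2 =29
r9=1001 pc2: +4 =33
r10=1010 pc2: +4 =37
r11=1011 pc3: +8 =45
r12=1100 pc2: +4 =49
r13=1101 pc3: +8 =57
r14=1110 pc3: +8 =65
r15=1111 pc4: +16 =81
r16=10000 pc1: +2 =83
r17=10001 pc2: +4 =87
r18=10010 pc2: +4 =91
r19=10011 pc3: +8 =99
r20=10100 pc2: +4 =103
r21=10101 pc3: +8 =111
r22=10110 pc3: +8 =119
r23=10111 pc4: +16 =135
r24=11000 pc2: +4 =139
r25=11001 pc3: +8 =147
r26=11010 pc3: +8 =155
r27=11011 pc4: +16 =171
r28=11100 pc3: +8 =179
r29=11101 pc4: +16 =195
r30=11110 pc4: +16 =211
r31=11111 pc5: +32 =243
r32=100000 pc1: +2 =245
r33=100001 pc2: +4 =249
r34=100010 pc2: +4 =253
r35=100011 pc3: +8 =261
r36=100100 pc2: +4 =265
r37=100101 pc3: +8 =273
r38=100110 pc3: +8 =281
r39=100111 pc4: +16 =297
r40=101000 pc2: +4 =301
r41=101001 pc3: +8 =309
r42=101010 pc3: +8 =317
r43=101011 pc4: +16 =333
r44=101100 pc3: +8 =341
r45=101101 pc4: +16 =357
r46=101110 pc4: +16 =373
r47=101111 pc5: +32 =405
r48=110000 pc2: +4 =409
r49=110001 pc3: +8 =417
r50=110010 pc3: +8 =425
r51=110011 pc4: +16 =441
r52=110100 pc3: +8 =449
r53=110101 pc4: +16 =465
r54=110110 pc4: +16 =481
r55=110111 pc5: +32 =513
r56=111000 pc3: +8 =521
r57=111001 pc4: +16 =537
r58=111010 pc4: +16 =553
r59=111011 pc5: +32 =585
r60=111100 pc4: +16 =601
r61=111101 pc5: +32 =633
r62=111110 pc5: +32 =665
r63=111111 pc6: +64 =729
r64=1000000 pc1: +2 =731
r65=1000001 pc2: +4 =735
r66=1000010 pc2: +4 =739
r67=1000011 pc3: +8 =747
r68=1000100 pc2: +4 =751
r69=1000101 pc3: +8 =759
r70=1000110 pc3: +8 =767
r71=1000111 pc4: +16 =783
r72=1001000 pc2: +4 =787
r73=1001001 pc3: +8 =795
r74=1001010 pc3: +8 =803
r75=1001011 pc4: +16 =819
r76=1001100 pc3: +8 =827
r77=1001101 pc4: +16 =843
r78=1001110 pc4: +16 =859
r79=1001111 pc5: +32 =891
r80=1010000 pc2: +4 =895
r81=1010001 pc3: +8 =903
r82=1010010 pc3: +8 =911
r83=1010011 pc4: +16 =927
r84=1010100 pc3: +8 =935
r85=1010101 pc4: +16 =951
r86=1010110 pc4: +16 =967
r87=1010111 pc5: +32 =999
r88=1011000 pc3: +8 =1007
r89=1011001 pc4: +16 =1023
r90=1011010 pc4: +16 =1039
r91=1011011 pc5: +32 =1071
r92=1011100 pc4: +16 =1087
r93=1011101 pc5: +32 =1119
r94=1011110 pc5: +32 =1151
r95=1011111 pc6: +64 =1215
r96=1100000 pc2: +4 =1219
r97=1100001 pc3: +8 =1227
r98=1100010 pc3: +8 =1235
r99=1100011 pc4: +16 =1251

Answer: 1251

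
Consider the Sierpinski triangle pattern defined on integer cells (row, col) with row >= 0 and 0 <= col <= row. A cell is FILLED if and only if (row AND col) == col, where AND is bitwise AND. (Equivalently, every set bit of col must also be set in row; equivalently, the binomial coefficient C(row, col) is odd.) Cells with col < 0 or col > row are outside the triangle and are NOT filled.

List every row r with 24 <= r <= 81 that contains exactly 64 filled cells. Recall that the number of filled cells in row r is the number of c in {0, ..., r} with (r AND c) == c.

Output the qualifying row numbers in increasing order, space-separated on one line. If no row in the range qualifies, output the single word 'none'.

Row r has 2^popcount(r) filled cells, so we need popcount(r) = log2(64) = 6.
Scan r = 24..81 and keep those with exactly 6 one-bits:
r=24=11000 popcount=2 -> skip
r=25=11001 popcount=3 -> skip
r=26=11010 popcount=3 -> skip
r=27=11011 popcount=4 -> skip
r=28=11100 popcount=3 -> skip
r=29=11101 popcount=4 -> skip
r=30=11110 popcount=4 -> skip
r=31=11111 popcount=5 -> skip
r=32=100000 popcount=1 -> skip
r=33=100001 popcount=2 -> skip
r=34=100010 popcount=2 -> skip
r=35=100011 popcount=3 -> skip
r=36=100100 popcount=2 -> skip
r=37=100101 popcount=3 -> skip
r=38=100110 popcount=3 -> skip
r=39=100111 popcount=4 -> skip
r=40=101000 popcount=2 -> skip
r=41=101001 popcount=3 -> skip
r=42=101010 popcount=3 -> skip
r=43=101011 popcount=4 -> skip
r=44=101100 popcount=3 -> skip
r=45=101101 popcount=4 -> skip
r=46=101110 popcount=4 -> skip
r=47=101111 popcount=5 -> skip
r=48=110000 popcount=2 -> skip
r=49=110001 popcount=3 -> skip
r=50=110010 popcount=3 -> skip
r=51=110011 popcount=4 -> skip
r=52=110100 popcount=3 -> skip
r=53=110101 popcount=4 -> skip
r=54=110110 popcount=4 -> skip
r=55=110111 popcount=5 -> skip
r=56=111000 popcount=3 -> skip
r=57=111001 popcount=4 -> skip
r=58=111010 popcount=4 -> skip
r=59=111011 popcount=5 -> skip
r=60=111100 popcount=4 -> skip
r=61=111101 popcount=5 -> skip
r=62=111110 popcount=5 -> skip
r=63=111111 popcount=6 -> KEEP
r=64=1000000 popcount=1 -> skip
r=65=1000001 popcount=2 -> skip
r=66=1000010 popcount=2 -> skip
r=67=1000011 popcount=3 -> skip
r=68=1000100 popcount=2 -> skip
r=69=1000101 popcount=3 -> skip
r=70=1000110 popcount=3 -> skip
r=71=1000111 popcount=4 -> skip
r=72=1001000 popcount=2 -> skip
r=73=1001001 popcount=3 -> skip
r=74=1001010 popcount=3 -> skip
r=75=1001011 popcount=4 -> skip
r=76=1001100 popcount=3 -> skip
r=77=1001101 popcount=4 -> skip
r=78=1001110 popcount=4 -> skip
r=79=1001111 popcount=5 -> skip
r=80=1010000 popcount=2 -> skip
r=81=1010001 popcount=3 -> skip
Kept rows: 63

Answer: 63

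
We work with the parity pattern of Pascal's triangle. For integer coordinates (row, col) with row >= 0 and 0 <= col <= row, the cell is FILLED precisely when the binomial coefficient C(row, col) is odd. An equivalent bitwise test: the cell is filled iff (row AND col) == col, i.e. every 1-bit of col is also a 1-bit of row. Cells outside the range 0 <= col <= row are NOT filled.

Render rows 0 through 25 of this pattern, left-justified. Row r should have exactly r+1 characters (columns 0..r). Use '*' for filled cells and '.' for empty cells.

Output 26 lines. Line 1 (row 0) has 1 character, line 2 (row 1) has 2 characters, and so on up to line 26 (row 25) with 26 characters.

Answer: *
**
*.*
****
*...*
**..**
*.*.*.*
********
*.......*
**......**
*.*.....*.*
****....****
*...*...*...*
**..**..**..**
*.*.*.*.*.*.*.*
****************
*...............*
**..............**
*.*.............*.*
****............****
*...*...........*...*
**..**..........**..**
*.*.*.*.........*.*.*.*
********........********
*.......*.......*.......*
**......**......**......**

Derivation:
r0=0: *
r1=1: **
r2=10: *.*
r3=11: ****
r4=100: *...*
r5=101: **..**
r6=110: *.*.*.*
r7=111: ********
r8=1000: *.......*
r9=1001: **......**
r10=1010: *.*.....*.*
r11=1011: ****....****
r12=1100: *...*...*...*
r13=1101: **..**..**..**
r14=1110: *.*.*.*.*.*.*.*
r15=1111: ****************
r16=10000: *...............*
r17=10001: **..............**
r18=10010: *.*.............*.*
r19=10011: ****............****
r20=10100: *...*...........*...*
r21=10101: **..**..........**..**
r22=10110: *.*.*.*.........*.*.*.*
r23=10111: ********........********
r24=11000: *.......*.......*.......*
r25=11001: **......**......**......**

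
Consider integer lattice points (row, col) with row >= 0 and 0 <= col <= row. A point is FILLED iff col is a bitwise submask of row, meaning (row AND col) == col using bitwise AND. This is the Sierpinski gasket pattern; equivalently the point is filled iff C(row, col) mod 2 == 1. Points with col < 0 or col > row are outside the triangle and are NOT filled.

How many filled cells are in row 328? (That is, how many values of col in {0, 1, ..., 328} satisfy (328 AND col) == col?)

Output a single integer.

Answer: 8

Derivation:
328 in binary = 101001000
popcount(328) = number of 1-bits in 101001000 = 3
A col c satisfies (328 AND c) == c iff every set bit of c is also set in 328; each of the 3 set bits of 328 can independently be on or off in c.
count = 2^3 = 8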